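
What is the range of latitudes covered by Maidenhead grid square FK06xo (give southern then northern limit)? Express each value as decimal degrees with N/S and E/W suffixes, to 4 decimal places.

Field F=5, K=10: +5·20° lon, +10·10° lat → SW at lon -80°, lat 10°.
Square 0, 6: +0·2° lon, +6·1° lat → SW at lon -80°, lat 16°.
Subsquare x=23, o=14: +23·0.0833333° lon, +14·0.0416667° lat → SW at lon -78.0833°, lat 16.5833°.
Cell spans 0.0833333° lon × 0.0416667° lat.
south 16.5833° N, north 16.6250° N.

16.5833° N, 16.6250° N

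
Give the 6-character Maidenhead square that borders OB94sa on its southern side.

OB93sx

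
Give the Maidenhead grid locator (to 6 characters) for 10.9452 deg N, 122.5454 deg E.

PK10gw

Shift to the Maidenhead origin (180°W, 90°S): lon 302.5454, lat 100.9452.
Field: lon ⌊302.5454/20⌋ = 15 → P; lat ⌊100.9452/10⌋ = 10 → K.
Square: lon ⌊2.5454/2⌋ = 1; lat ⌊0.9452/1⌋ = 0.
Subsquare: lon ⌊0.5454/0.0833333⌋ = 6 → g; lat ⌊0.9452/0.0416667⌋ = 22 → w.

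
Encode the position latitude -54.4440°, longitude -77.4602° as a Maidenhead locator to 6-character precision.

FD15gn

Add 180° to longitude and 90° to latitude: 102.5398, 35.5560.
Field: 102.5398/20 → 5 → F, 35.5560/10 → 3 → D; chars FD.
Square: 2.5398/2 → 1, 5.5560/1 → 5; chars 15.
Subsquare: 0.5398/0.0833333 → 6 → g, 0.5560/0.0416667 → 13 → n; chars gn.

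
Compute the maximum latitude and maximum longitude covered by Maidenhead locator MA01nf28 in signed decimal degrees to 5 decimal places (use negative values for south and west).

-88.75417, 61.10833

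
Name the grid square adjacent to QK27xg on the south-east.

QK37af

Longitude subsquare x = 23; +1 → 24, wraps to 0 = a, carry into square.
Longitude square 2; +1 → 3.
Latitude subsquare g = 6; −1 → 5 = f.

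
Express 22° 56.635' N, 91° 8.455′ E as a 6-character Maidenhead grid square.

Add 180° to longitude and 90° to latitude: 271.1409, 112.9439.
Field: lon ⌊271.1409/20⌋ = 13 → N; lat ⌊112.9439/10⌋ = 11 → L.
Square: lon ⌊11.1409/2⌋ = 5; lat ⌊2.9439/1⌋ = 2.
Subsquare: lon ⌊1.1409/0.0833333⌋ = 13 → n; lat ⌊0.9439/0.0416667⌋ = 22 → w.

NL52nw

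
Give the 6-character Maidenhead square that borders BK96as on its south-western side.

BK86xr

Longitude subsquare a = 0; −1 → -1, wraps to 23 = x, carry into square.
Longitude square 9; −1 → 8.
Latitude subsquare s = 18; −1 → 17 = r.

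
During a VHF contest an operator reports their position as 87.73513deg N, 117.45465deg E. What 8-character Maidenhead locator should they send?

OR87rr46

Offset from 180°W / 90°S: lon 297.45465°, lat 177.73513°.
Field: 297.45465/20 → 14 → O, 177.73513/10 → 17 → R; chars OR.
Square: 17.45465/2 → 8, 7.73513/1 → 7; chars 87.
Subsquare: 1.45465/0.0833333 → 17 → r, 0.73513/0.0416667 → 17 → r; chars rr.
Extended square: 0.03798/0.00833333 → 4, 0.02680/0.00416667 → 6; chars 46.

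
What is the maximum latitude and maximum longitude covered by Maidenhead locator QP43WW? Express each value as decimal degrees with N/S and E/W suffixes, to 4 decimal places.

63.9583° N, 149.9167° E

Field Q=16, P=15: +16·20° lon, +15·10° lat → SW at lon 140°, lat 60°.
Square 4, 3: +4·2° lon, +3·1° lat → SW at lon 148°, lat 63°.
Subsquare w=22, w=22: +22·0.0833333° lon, +22·0.0416667° lat → SW at lon 149.833°, lat 63.9167°.
Cell spans 0.0833333° lon × 0.0416667° lat. NE corner is SW corner plus one full cell.
latitude 63.9583° N, longitude 149.9167° E.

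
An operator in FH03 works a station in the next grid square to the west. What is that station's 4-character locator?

EH93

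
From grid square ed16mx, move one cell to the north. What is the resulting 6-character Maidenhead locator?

Latitude subsquare x = 23; +1 → 24, wraps to 0 = a, carry into square.
Latitude square 6; +1 → 7.
The longitude characters are unchanged.

ED17ma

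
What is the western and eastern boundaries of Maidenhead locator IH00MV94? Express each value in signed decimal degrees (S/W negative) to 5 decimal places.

-18.92500, -18.91667

Field I=8, H=7: +8·20° lon, +7·10° lat → SW at lon -20°, lat -20°.
Square 0, 0: +0·2° lon, +0·1° lat → SW at lon -20°, lat -20°.
Subsquare m=12, v=21: +12·0.0833333° lon, +21·0.0416667° lat → SW at lon -19°, lat -19.125°.
Extended square 9, 4: +9·0.00833333° lon, +4·0.00416667° lat → SW at lon -18.925°, lat -19.1083°.
Cell spans 0.00833333° lon × 0.00416667° lat.
west -18.92500, east -18.91667.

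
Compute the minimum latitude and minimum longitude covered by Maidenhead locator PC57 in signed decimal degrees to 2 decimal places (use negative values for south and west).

Field P=15, C=2: +15·20° lon, +2·10° lat → SW at lon 120°, lat -70°.
Square 5, 7: +5·2° lon, +7·1° lat → SW at lon 130°, lat -63°.
latitude -63.00, longitude 130.00.

-63.00, 130.00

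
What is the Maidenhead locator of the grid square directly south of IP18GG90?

IP18gf99

Latitude extended square 0; −1 → -1, wraps to 9, carry into subsquare.
Latitude subsquare g = 6; −1 → 5 = f.
The longitude characters are unchanged.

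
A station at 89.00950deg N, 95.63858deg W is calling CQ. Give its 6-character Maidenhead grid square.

Add 180° to longitude and 90° to latitude: 84.3614, 179.0095.
Field: 84.3614/20 → 4 → E, 179.0095/10 → 17 → R; chars ER.
Square: 4.3614/2 → 2, 9.0095/1 → 9; chars 29.
Subsquare: 0.3614/0.0833333 → 4 → e, 0.0095/0.0416667 → 0 → a; chars ea.

ER29ea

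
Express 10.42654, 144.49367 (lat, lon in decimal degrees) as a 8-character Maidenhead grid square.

QK20fk92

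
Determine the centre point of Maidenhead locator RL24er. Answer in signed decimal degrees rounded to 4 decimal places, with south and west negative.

24.7292, 164.3750

Field R=17, L=11: +17·20° lon, +11·10° lat → SW at lon 160°, lat 20°.
Square 2, 4: +2·2° lon, +4·1° lat → SW at lon 164°, lat 24°.
Subsquare e=4, r=17: +4·0.0833333° lon, +17·0.0416667° lat → SW at lon 164.333°, lat 24.7083°.
Cell spans 0.0833333° lon × 0.0416667° lat. Centre is SW corner plus half of each.
latitude 24.7292, longitude 164.3750.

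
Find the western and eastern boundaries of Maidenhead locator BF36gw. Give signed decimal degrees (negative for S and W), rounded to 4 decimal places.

Field B=1, F=5: +1·20° lon, +5·10° lat → SW at lon -160°, lat -40°.
Square 3, 6: +3·2° lon, +6·1° lat → SW at lon -154°, lat -34°.
Subsquare g=6, w=22: +6·0.0833333° lon, +22·0.0416667° lat → SW at lon -153.5°, lat -33.0833°.
Cell spans 0.0833333° lon × 0.0416667° lat.
west -153.5000, east -153.4167.

-153.5000, -153.4167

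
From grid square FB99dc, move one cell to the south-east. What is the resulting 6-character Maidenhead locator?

Longitude subsquare d = 3; +1 → 4 = e.
Latitude subsquare c = 2; −1 → 1 = b.

FB99eb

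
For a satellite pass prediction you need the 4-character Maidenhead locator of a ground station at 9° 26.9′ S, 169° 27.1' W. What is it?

Shift to the Maidenhead origin (180°W, 90°S): lon 10.55, lat 80.55.
Field: lon ⌊10.55/20⌋ = 0 → A; lat ⌊80.55/10⌋ = 8 → I.
Square: lon ⌊10.55/2⌋ = 5; lat ⌊0.55/1⌋ = 0.

AI50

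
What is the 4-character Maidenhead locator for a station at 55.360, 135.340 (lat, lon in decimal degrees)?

Add 180° to longitude and 90° to latitude: 315.34, 145.36.
Field: lon ⌊315.34/20⌋ = 15 → P; lat ⌊145.36/10⌋ = 14 → O.
Square: lon ⌊15.34/2⌋ = 7; lat ⌊5.36/1⌋ = 5.

PO75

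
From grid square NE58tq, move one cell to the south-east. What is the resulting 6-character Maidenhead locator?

Longitude subsquare t = 19; +1 → 20 = u.
Latitude subsquare q = 16; −1 → 15 = p.

NE58up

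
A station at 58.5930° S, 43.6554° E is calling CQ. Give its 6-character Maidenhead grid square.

LD11tj

Add 180° to longitude and 90° to latitude: 223.6554, 31.4070.
Field: lon ⌊223.6554/20⌋ = 11 → L; lat ⌊31.4070/10⌋ = 3 → D.
Square: lon ⌊3.6554/2⌋ = 1; lat ⌊1.4070/1⌋ = 1.
Subsquare: lon ⌊1.6554/0.0833333⌋ = 19 → t; lat ⌊0.4070/0.0416667⌋ = 9 → j.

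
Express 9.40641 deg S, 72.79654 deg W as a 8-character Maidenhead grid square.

FI30oo42

Offset from 180°W / 90°S: lon 107.20346°, lat 80.59359°.
Field (20°×10°, letters A–R): 107.20346/20 → 5 → F, 80.59359/10 → 8 → I; chars FI.
Square (2°×1°, digits 0–9): 7.20346/2 → 3, 0.59359/1 → 0; chars 30.
Subsquare (5′×2.5′, letters a–x): 1.20346/0.0833333 → 14 → o, 0.59359/0.0416667 → 14 → o; chars oo.
Extended square (30″×15″, digits 0–9): 0.03679/0.00833333 → 4, 0.01026/0.00416667 → 2; chars 42.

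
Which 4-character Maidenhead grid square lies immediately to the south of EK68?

EK67

Latitude square 8; −1 → 7.
The longitude characters are unchanged.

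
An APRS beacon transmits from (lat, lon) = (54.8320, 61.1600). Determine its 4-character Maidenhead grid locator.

MO04

Shift to the Maidenhead origin (180°W, 90°S): lon 241.16, lat 144.83.
Field: lon ⌊241.16/20⌋ = 12 → M; lat ⌊144.83/10⌋ = 14 → O.
Square: lon ⌊1.16/2⌋ = 0; lat ⌊4.83/1⌋ = 4.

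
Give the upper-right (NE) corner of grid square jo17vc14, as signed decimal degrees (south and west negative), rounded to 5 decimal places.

Field J=9, O=14: +9·20° lon, +14·10° lat → SW at lon 0°, lat 50°.
Square 1, 7: +1·2° lon, +7·1° lat → SW at lon 2°, lat 57°.
Subsquare v=21, c=2: +21·0.0833333° lon, +2·0.0416667° lat → SW at lon 3.75°, lat 57.0833°.
Extended square 1, 4: +1·0.00833333° lon, +4·0.00416667° lat → SW at lon 3.75833°, lat 57.1°.
Cell spans 0.00833333° lon × 0.00416667° lat. NE corner is SW corner plus one full cell.
latitude 57.10417, longitude 3.76667.

57.10417, 3.76667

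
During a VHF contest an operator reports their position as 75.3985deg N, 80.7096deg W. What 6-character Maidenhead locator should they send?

Offset from 180°W / 90°S: lon 99.2904°, lat 165.3985°.
Field (20°×10°, letters A–R): 99.2904/20 → 4 → E, 165.3985/10 → 16 → Q; chars EQ.
Square (2°×1°, digits 0–9): 19.2904/2 → 9, 5.3985/1 → 5; chars 95.
Subsquare (5′×2.5′, letters a–x): 1.2904/0.0833333 → 15 → p, 0.3985/0.0416667 → 9 → j; chars pj.

EQ95pj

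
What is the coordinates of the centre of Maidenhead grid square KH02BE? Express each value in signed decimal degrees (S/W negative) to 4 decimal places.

-17.8125, 20.1250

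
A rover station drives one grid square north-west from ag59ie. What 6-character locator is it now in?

AG59hf

Longitude subsquare i = 8; −1 → 7 = h.
Latitude subsquare e = 4; +1 → 5 = f.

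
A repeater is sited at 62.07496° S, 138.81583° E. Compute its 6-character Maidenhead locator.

PC97jw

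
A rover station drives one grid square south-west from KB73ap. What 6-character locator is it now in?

Longitude subsquare a = 0; −1 → -1, wraps to 23 = x, carry into square.
Longitude square 7; −1 → 6.
Latitude subsquare p = 15; −1 → 14 = o.

KB63xo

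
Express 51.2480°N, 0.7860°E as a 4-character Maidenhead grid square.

JO01

Add 180° to longitude and 90° to latitude: 180.79, 141.25.
Field (20°×10°, letters A–R): 180.79/20 → 9 → J, 141.25/10 → 14 → O; chars JO.
Square (2°×1°, digits 0–9): 0.79/2 → 0, 1.25/1 → 1; chars 01.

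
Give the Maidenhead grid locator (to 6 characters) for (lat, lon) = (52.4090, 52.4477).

LO62fj

Add 180° to longitude and 90° to latitude: 232.4477, 142.4090.
Field: 232.4477/20 → 11 → L, 142.4090/10 → 14 → O; chars LO.
Square: 12.4477/2 → 6, 2.4090/1 → 2; chars 62.
Subsquare: 0.4477/0.0833333 → 5 → f, 0.4090/0.0416667 → 9 → j; chars fj.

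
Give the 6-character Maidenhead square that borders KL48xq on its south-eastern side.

KL58ap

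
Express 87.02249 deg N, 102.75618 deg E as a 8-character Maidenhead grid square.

OR17ja05

Add 180° to longitude and 90° to latitude: 282.75618, 177.02249.
Field: 282.75618/20 → 14 → O, 177.02249/10 → 17 → R; chars OR.
Square: 2.75618/2 → 1, 7.02249/1 → 7; chars 17.
Subsquare: 0.75618/0.0833333 → 9 → j, 0.02249/0.0416667 → 0 → a; chars ja.
Extended square: 0.00618/0.00833333 → 0, 0.02249/0.00416667 → 5; chars 05.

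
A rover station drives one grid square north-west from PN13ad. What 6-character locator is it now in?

PN03xe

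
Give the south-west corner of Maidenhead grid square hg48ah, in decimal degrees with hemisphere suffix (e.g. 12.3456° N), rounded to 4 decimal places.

21.7083° S, 32.0000° W

Field H=7, G=6: +7·20° lon, +6·10° lat → SW at lon -40°, lat -30°.
Square 4, 8: +4·2° lon, +8·1° lat → SW at lon -32°, lat -22°.
Subsquare a=0, h=7: +0·0.0833333° lon, +7·0.0416667° lat → SW at lon -32°, lat -21.7083°.
latitude 21.7083° S, longitude 32.0000° W.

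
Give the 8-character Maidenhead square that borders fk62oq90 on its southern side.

FK62op99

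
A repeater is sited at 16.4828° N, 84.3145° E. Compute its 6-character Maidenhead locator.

NK26dl

Offset from 180°W / 90°S: lon 264.3145°, lat 106.4828°.
Field (20°×10°, letters A–R): lon ⌊264.3145/20⌋ = 13 → N; lat ⌊106.4828/10⌋ = 10 → K.
Square (2°×1°, digits 0–9): lon ⌊4.3145/2⌋ = 2; lat ⌊6.4828/1⌋ = 6.
Subsquare (5′×2.5′, letters a–x): lon ⌊0.3145/0.0833333⌋ = 3 → d; lat ⌊0.4828/0.0416667⌋ = 11 → l.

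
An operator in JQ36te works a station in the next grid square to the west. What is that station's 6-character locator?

Longitude subsquare t = 19; −1 → 18 = s.
The latitude characters are unchanged.

JQ36se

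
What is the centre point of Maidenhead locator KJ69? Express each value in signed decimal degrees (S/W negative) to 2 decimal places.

9.50, 33.00

Field K=10, J=9: +10·20° lon, +9·10° lat → SW at lon 20°, lat 0°.
Square 6, 9: +6·2° lon, +9·1° lat → SW at lon 32°, lat 9°.
Cell spans 2° lon × 1° lat. Centre is SW corner plus half of each.
latitude 9.50, longitude 33.00.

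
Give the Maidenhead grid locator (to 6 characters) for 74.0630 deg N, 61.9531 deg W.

Add 180° to longitude and 90° to latitude: 118.0469, 164.0630.
Field: lon ⌊118.0469/20⌋ = 5 → F; lat ⌊164.0630/10⌋ = 16 → Q.
Square: lon ⌊18.0469/2⌋ = 9; lat ⌊4.0630/1⌋ = 4.
Subsquare: lon ⌊0.0469/0.0833333⌋ = 0 → a; lat ⌊0.0630/0.0416667⌋ = 1 → b.

FQ94ab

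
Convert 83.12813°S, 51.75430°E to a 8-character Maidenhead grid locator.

Offset from 180°W / 90°S: lon 231.75430°, lat 6.87187°.
Field: 231.75430/20 → 11 → L, 6.87187/10 → 0 → A; chars LA.
Square: 11.75430/2 → 5, 6.87187/1 → 6; chars 56.
Subsquare: 1.75430/0.0833333 → 21 → v, 0.87187/0.0416667 → 20 → u; chars vu.
Extended square: 0.00430/0.00833333 → 0, 0.03854/0.00416667 → 9; chars 09.

LA56vu09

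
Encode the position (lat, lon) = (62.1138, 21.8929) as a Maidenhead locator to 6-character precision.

KP02wc

Shift to the Maidenhead origin (180°W, 90°S): lon 201.8929, lat 152.1138.
Field: lon ⌊201.8929/20⌋ = 10 → K; lat ⌊152.1138/10⌋ = 15 → P.
Square: lon ⌊1.8929/2⌋ = 0; lat ⌊2.1138/1⌋ = 2.
Subsquare: lon ⌊1.8929/0.0833333⌋ = 22 → w; lat ⌊0.1138/0.0416667⌋ = 2 → c.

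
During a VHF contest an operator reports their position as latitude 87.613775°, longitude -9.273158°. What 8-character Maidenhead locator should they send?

IR57io77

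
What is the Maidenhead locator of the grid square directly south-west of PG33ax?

PG23xw

Longitude subsquare a = 0; −1 → -1, wraps to 23 = x, carry into square.
Longitude square 3; −1 → 2.
Latitude subsquare x = 23; −1 → 22 = w.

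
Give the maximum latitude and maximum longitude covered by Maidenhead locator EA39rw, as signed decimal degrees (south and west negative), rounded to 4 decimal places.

Field E=4, A=0: +4·20° lon, +0·10° lat → SW at lon -100°, lat -90°.
Square 3, 9: +3·2° lon, +9·1° lat → SW at lon -94°, lat -81°.
Subsquare r=17, w=22: +17·0.0833333° lon, +22·0.0416667° lat → SW at lon -92.5833°, lat -80.0833°.
Cell spans 0.0833333° lon × 0.0416667° lat. NE corner is SW corner plus one full cell.
latitude -80.0417, longitude -92.5000.

-80.0417, -92.5000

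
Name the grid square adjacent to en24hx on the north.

Latitude subsquare x = 23; +1 → 24, wraps to 0 = a, carry into square.
Latitude square 4; +1 → 5.
The longitude characters are unchanged.

EN25ha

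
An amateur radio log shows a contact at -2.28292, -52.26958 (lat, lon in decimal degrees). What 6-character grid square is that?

Add 180° to longitude and 90° to latitude: 127.7304, 87.7171.
Field: 127.7304/20 → 6 → G, 87.7171/10 → 8 → I; chars GI.
Square: 7.7304/2 → 3, 7.7171/1 → 7; chars 37.
Subsquare: 1.7304/0.0833333 → 20 → u, 0.7171/0.0416667 → 17 → r; chars ur.

GI37ur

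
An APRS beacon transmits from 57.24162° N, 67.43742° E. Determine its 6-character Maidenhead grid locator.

Shift to the Maidenhead origin (180°W, 90°S): lon 247.4374, lat 147.2416.
Field (20°×10°, letters A–R): lon ⌊247.4374/20⌋ = 12 → M; lat ⌊147.2416/10⌋ = 14 → O.
Square (2°×1°, digits 0–9): lon ⌊7.4374/2⌋ = 3; lat ⌊7.2416/1⌋ = 7.
Subsquare (5′×2.5′, letters a–x): lon ⌊1.4374/0.0833333⌋ = 17 → r; lat ⌊0.2416/0.0416667⌋ = 5 → f.

MO37rf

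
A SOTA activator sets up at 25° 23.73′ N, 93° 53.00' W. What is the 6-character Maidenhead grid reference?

EL35bj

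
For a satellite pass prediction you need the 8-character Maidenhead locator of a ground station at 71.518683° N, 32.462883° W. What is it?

HQ31sm44

Offset from 180°W / 90°S: lon 147.53712°, lat 161.51868°.
Field: lon ⌊147.53712/20⌋ = 7 → H; lat ⌊161.51868/10⌋ = 16 → Q.
Square: lon ⌊7.53712/2⌋ = 3; lat ⌊1.51868/1⌋ = 1.
Subsquare: lon ⌊1.53712/0.0833333⌋ = 18 → s; lat ⌊0.51868/0.0416667⌋ = 12 → m.
Extended square: lon ⌊0.03712/0.00833333⌋ = 4; lat ⌊0.01868/0.00416667⌋ = 4.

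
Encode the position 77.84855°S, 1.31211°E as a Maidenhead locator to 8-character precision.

Add 180° to longitude and 90° to latitude: 181.31211, 12.15145.
Field: 181.31211/20 → 9 → J, 12.15145/10 → 1 → B; chars JB.
Square: 1.31211/2 → 0, 2.15145/1 → 2; chars 02.
Subsquare: 1.31211/0.0833333 → 15 → p, 0.15145/0.0416667 → 3 → d; chars pd.
Extended square: 0.06211/0.00833333 → 7, 0.02645/0.00416667 → 6; chars 76.

JB02pd76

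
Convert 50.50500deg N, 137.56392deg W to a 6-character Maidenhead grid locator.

Shift to the Maidenhead origin (180°W, 90°S): lon 42.4361, lat 140.5050.
Field: lon ⌊42.4361/20⌋ = 2 → C; lat ⌊140.5050/10⌋ = 14 → O.
Square: lon ⌊2.4361/2⌋ = 1; lat ⌊0.5050/1⌋ = 0.
Subsquare: lon ⌊0.4361/0.0833333⌋ = 5 → f; lat ⌊0.5050/0.0416667⌋ = 12 → m.

CO10fm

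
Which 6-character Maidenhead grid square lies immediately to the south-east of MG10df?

MG10ee

Longitude subsquare d = 3; +1 → 4 = e.
Latitude subsquare f = 5; −1 → 4 = e.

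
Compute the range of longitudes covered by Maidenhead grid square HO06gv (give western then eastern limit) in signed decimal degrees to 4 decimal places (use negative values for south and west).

-39.5000, -39.4167

Field H=7, O=14: +7·20° lon, +14·10° lat → SW at lon -40°, lat 50°.
Square 0, 6: +0·2° lon, +6·1° lat → SW at lon -40°, lat 56°.
Subsquare g=6, v=21: +6·0.0833333° lon, +21·0.0416667° lat → SW at lon -39.5°, lat 56.875°.
Cell spans 0.0833333° lon × 0.0416667° lat.
west -39.5000, east -39.4167.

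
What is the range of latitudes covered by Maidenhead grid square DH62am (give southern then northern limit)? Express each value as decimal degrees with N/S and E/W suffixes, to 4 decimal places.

Field D=3, H=7: +3·20° lon, +7·10° lat → SW at lon -120°, lat -20°.
Square 6, 2: +6·2° lon, +2·1° lat → SW at lon -108°, lat -18°.
Subsquare a=0, m=12: +0·0.0833333° lon, +12·0.0416667° lat → SW at lon -108°, lat -17.5°.
Cell spans 0.0833333° lon × 0.0416667° lat.
south 17.5000° S, north 17.4583° S.

17.5000° S, 17.4583° S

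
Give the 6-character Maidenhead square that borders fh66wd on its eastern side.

FH66xd

Longitude subsquare w = 22; +1 → 23 = x.
The latitude characters are unchanged.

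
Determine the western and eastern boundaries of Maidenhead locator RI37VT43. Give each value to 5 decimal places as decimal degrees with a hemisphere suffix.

167.78333° E, 167.79167° E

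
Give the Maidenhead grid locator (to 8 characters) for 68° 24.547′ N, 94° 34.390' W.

EP28rj18

Shift to the Maidenhead origin (180°W, 90°S): lon 85.42683, lat 158.40912.
Field: 85.42683/20 → 4 → E, 158.40912/10 → 15 → P; chars EP.
Square: 5.42683/2 → 2, 8.40912/1 → 8; chars 28.
Subsquare: 1.42683/0.0833333 → 17 → r, 0.40912/0.0416667 → 9 → j; chars rj.
Extended square: 0.01017/0.00833333 → 1, 0.03412/0.00416667 → 8; chars 18.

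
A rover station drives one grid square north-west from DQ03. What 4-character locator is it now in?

Longitude square 0; −1 → -1, wraps to 9, carry into field.
Longitude field D = 3; −1 → 2 = C.
Latitude square 3; +1 → 4.

CQ94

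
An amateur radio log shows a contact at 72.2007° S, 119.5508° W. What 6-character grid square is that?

Offset from 180°W / 90°S: lon 60.4492°, lat 17.7993°.
Field: 60.4492/20 → 3 → D, 17.7993/10 → 1 → B; chars DB.
Square: 0.4492/2 → 0, 7.7993/1 → 7; chars 07.
Subsquare: 0.4492/0.0833333 → 5 → f, 0.7993/0.0416667 → 19 → t; chars ft.

DB07ft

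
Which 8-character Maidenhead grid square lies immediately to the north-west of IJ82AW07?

IJ72xw98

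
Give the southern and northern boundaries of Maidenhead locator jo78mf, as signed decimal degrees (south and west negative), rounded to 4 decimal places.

58.2083, 58.2500

Field J=9, O=14: +9·20° lon, +14·10° lat → SW at lon 0°, lat 50°.
Square 7, 8: +7·2° lon, +8·1° lat → SW at lon 14°, lat 58°.
Subsquare m=12, f=5: +12·0.0833333° lon, +5·0.0416667° lat → SW at lon 15°, lat 58.2083°.
Cell spans 0.0833333° lon × 0.0416667° lat.
south 58.2083, north 58.2500.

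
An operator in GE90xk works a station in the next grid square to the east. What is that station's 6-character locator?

Longitude subsquare x = 23; +1 → 24, wraps to 0 = a, carry into square.
Longitude square 9; +1 → 10, wraps to 0, carry into field.
Longitude field G = 6; +1 → 7 = H.
The latitude characters are unchanged.

HE00ak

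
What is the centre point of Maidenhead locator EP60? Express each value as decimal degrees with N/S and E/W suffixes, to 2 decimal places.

60.50° N, 87.00° W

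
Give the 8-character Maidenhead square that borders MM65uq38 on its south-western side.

MM65uq27

Longitude extended square 3; −1 → 2.
Latitude extended square 8; −1 → 7.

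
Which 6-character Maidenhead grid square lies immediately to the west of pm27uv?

PM27tv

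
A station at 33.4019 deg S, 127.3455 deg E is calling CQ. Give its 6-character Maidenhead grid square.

Shift to the Maidenhead origin (180°W, 90°S): lon 307.3455, lat 56.5981.
Field (20°×10°, letters A–R): lon ⌊307.3455/20⌋ = 15 → P; lat ⌊56.5981/10⌋ = 5 → F.
Square (2°×1°, digits 0–9): lon ⌊7.3455/2⌋ = 3; lat ⌊6.5981/1⌋ = 6.
Subsquare (5′×2.5′, letters a–x): lon ⌊1.3455/0.0833333⌋ = 16 → q; lat ⌊0.5981/0.0416667⌋ = 14 → o.

PF36qo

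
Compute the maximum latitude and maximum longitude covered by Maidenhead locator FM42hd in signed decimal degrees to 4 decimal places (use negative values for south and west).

32.1667, -71.3333

Field F=5, M=12: +5·20° lon, +12·10° lat → SW at lon -80°, lat 30°.
Square 4, 2: +4·2° lon, +2·1° lat → SW at lon -72°, lat 32°.
Subsquare h=7, d=3: +7·0.0833333° lon, +3·0.0416667° lat → SW at lon -71.4167°, lat 32.125°.
Cell spans 0.0833333° lon × 0.0416667° lat. NE corner is SW corner plus one full cell.
latitude 32.1667, longitude -71.3333.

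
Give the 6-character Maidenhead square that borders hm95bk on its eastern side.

HM95ck

Longitude subsquare b = 1; +1 → 2 = c.
The latitude characters are unchanged.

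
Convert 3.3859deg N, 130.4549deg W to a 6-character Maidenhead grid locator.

CJ43sj

Add 180° to longitude and 90° to latitude: 49.5451, 93.3859.
Field: 49.5451/20 → 2 → C, 93.3859/10 → 9 → J; chars CJ.
Square: 9.5451/2 → 4, 3.3859/1 → 3; chars 43.
Subsquare: 1.5451/0.0833333 → 18 → s, 0.3859/0.0416667 → 9 → j; chars sj.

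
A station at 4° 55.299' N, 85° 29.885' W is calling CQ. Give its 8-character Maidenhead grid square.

EJ74gw01

Add 180° to longitude and 90° to latitude: 94.50192, 94.92165.
Field: lon ⌊94.50192/20⌋ = 4 → E; lat ⌊94.92165/10⌋ = 9 → J.
Square: lon ⌊14.50192/2⌋ = 7; lat ⌊4.92165/1⌋ = 4.
Subsquare: lon ⌊0.50192/0.0833333⌋ = 6 → g; lat ⌊0.92165/0.0416667⌋ = 22 → w.
Extended square: lon ⌊0.00192/0.00833333⌋ = 0; lat ⌊0.00498/0.00416667⌋ = 1.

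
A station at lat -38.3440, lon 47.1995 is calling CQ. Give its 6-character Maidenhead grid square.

Shift to the Maidenhead origin (180°W, 90°S): lon 227.1995, lat 51.6560.
Field: lon ⌊227.1995/20⌋ = 11 → L; lat ⌊51.6560/10⌋ = 5 → F.
Square: lon ⌊7.1995/2⌋ = 3; lat ⌊1.6560/1⌋ = 1.
Subsquare: lon ⌊1.1995/0.0833333⌋ = 14 → o; lat ⌊0.6560/0.0416667⌋ = 15 → p.

LF31op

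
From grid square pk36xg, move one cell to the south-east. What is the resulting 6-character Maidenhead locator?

Longitude subsquare x = 23; +1 → 24, wraps to 0 = a, carry into square.
Longitude square 3; +1 → 4.
Latitude subsquare g = 6; −1 → 5 = f.

PK46af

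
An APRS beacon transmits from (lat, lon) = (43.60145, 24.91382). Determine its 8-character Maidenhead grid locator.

KN23ko94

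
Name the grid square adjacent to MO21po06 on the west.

Longitude extended square 0; −1 → -1, wraps to 9, carry into subsquare.
Longitude subsquare p = 15; −1 → 14 = o.
The latitude characters are unchanged.

MO21oo96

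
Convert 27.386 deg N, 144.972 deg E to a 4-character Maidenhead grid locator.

QL27

Offset from 180°W / 90°S: lon 324.97°, lat 117.39°.
Field (20°×10°, letters A–R): 324.97/20 → 16 → Q, 117.39/10 → 11 → L; chars QL.
Square (2°×1°, digits 0–9): 4.97/2 → 2, 7.39/1 → 7; chars 27.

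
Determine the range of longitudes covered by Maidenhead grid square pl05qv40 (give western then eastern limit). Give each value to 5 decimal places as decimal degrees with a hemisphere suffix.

Field P=15, L=11: +15·20° lon, +11·10° lat → SW at lon 120°, lat 20°.
Square 0, 5: +0·2° lon, +5·1° lat → SW at lon 120°, lat 25°.
Subsquare q=16, v=21: +16·0.0833333° lon, +21·0.0416667° lat → SW at lon 121.333°, lat 25.875°.
Extended square 4, 0: +4·0.00833333° lon, +0·0.00416667° lat → SW at lon 121.367°, lat 25.875°.
Cell spans 0.00833333° lon × 0.00416667° lat.
west 121.36667° E, east 121.37500° E.

121.36667° E, 121.37500° E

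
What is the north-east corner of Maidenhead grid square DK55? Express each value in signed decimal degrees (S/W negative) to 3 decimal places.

Field D=3, K=10: +3·20° lon, +10·10° lat → SW at lon -120°, lat 10°.
Square 5, 5: +5·2° lon, +5·1° lat → SW at lon -110°, lat 15°.
Cell spans 2° lon × 1° lat. NE corner is SW corner plus one full cell.
latitude 16.000, longitude -108.000.

16.000, -108.000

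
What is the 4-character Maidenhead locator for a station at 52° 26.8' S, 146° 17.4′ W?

BD67

Shift to the Maidenhead origin (180°W, 90°S): lon 33.71, lat 37.55.
Field: 33.71/20 → 1 → B, 37.55/10 → 3 → D; chars BD.
Square: 13.71/2 → 6, 7.55/1 → 7; chars 67.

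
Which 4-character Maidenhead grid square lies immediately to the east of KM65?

Longitude square 6; +1 → 7.
The latitude characters are unchanged.

KM75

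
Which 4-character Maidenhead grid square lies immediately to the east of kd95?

Longitude square 9; +1 → 10, wraps to 0, carry into field.
Longitude field K = 10; +1 → 11 = L.
The latitude characters are unchanged.

LD05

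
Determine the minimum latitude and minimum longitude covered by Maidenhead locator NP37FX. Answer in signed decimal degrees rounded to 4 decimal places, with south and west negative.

67.9583, 86.4167

Field N=13, P=15: +13·20° lon, +15·10° lat → SW at lon 80°, lat 60°.
Square 3, 7: +3·2° lon, +7·1° lat → SW at lon 86°, lat 67°.
Subsquare f=5, x=23: +5·0.0833333° lon, +23·0.0416667° lat → SW at lon 86.4167°, lat 67.9583°.
latitude 67.9583, longitude 86.4167.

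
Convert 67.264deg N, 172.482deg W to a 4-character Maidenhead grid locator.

AP37

Add 180° to longitude and 90° to latitude: 7.52, 157.26.
Field: lon ⌊7.52/20⌋ = 0 → A; lat ⌊157.26/10⌋ = 15 → P.
Square: lon ⌊7.52/2⌋ = 3; lat ⌊7.26/1⌋ = 7.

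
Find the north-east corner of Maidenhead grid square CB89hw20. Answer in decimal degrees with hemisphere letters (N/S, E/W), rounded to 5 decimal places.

70.07917° S, 123.39167° W

Field C=2, B=1: +2·20° lon, +1·10° lat → SW at lon -140°, lat -80°.
Square 8, 9: +8·2° lon, +9·1° lat → SW at lon -124°, lat -71°.
Subsquare h=7, w=22: +7·0.0833333° lon, +22·0.0416667° lat → SW at lon -123.417°, lat -70.0833°.
Extended square 2, 0: +2·0.00833333° lon, +0·0.00416667° lat → SW at lon -123.4°, lat -70.0833°.
Cell spans 0.00833333° lon × 0.00416667° lat. NE corner is SW corner plus one full cell.
latitude 70.07917° S, longitude 123.39167° W.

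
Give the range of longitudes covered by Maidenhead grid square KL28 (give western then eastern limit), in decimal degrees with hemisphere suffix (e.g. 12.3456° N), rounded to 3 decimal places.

24.000° E, 26.000° E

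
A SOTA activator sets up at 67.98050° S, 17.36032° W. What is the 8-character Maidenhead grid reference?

IC12ha64

Shift to the Maidenhead origin (180°W, 90°S): lon 162.63968, lat 22.01950.
Field: 162.63968/20 → 8 → I, 22.01950/10 → 2 → C; chars IC.
Square: 2.63968/2 → 1, 2.01950/1 → 2; chars 12.
Subsquare: 0.63968/0.0833333 → 7 → h, 0.01950/0.0416667 → 0 → a; chars ha.
Extended square: 0.05635/0.00833333 → 6, 0.01950/0.00416667 → 4; chars 64.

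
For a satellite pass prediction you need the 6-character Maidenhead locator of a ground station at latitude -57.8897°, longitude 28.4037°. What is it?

Shift to the Maidenhead origin (180°W, 90°S): lon 208.4037, lat 32.1103.
Field: lon ⌊208.4037/20⌋ = 10 → K; lat ⌊32.1103/10⌋ = 3 → D.
Square: lon ⌊8.4037/2⌋ = 4; lat ⌊2.1103/1⌋ = 2.
Subsquare: lon ⌊0.4037/0.0833333⌋ = 4 → e; lat ⌊0.1103/0.0416667⌋ = 2 → c.

KD42ec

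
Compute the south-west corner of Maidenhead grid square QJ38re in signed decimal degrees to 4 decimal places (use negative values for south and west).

8.1667, 147.4167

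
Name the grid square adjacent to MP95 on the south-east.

NP04

Longitude square 9; +1 → 10, wraps to 0, carry into field.
Longitude field M = 12; +1 → 13 = N.
Latitude square 5; −1 → 4.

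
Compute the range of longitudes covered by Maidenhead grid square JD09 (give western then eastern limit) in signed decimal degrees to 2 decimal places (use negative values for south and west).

0.00, 2.00

Field J=9, D=3: +9·20° lon, +3·10° lat → SW at lon 0°, lat -60°.
Square 0, 9: +0·2° lon, +9·1° lat → SW at lon 0°, lat -51°.
Cell spans 2° lon × 1° lat.
west 0.00, east 2.00.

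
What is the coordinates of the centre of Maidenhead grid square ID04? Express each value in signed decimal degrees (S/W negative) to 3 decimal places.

Field I=8, D=3: +8·20° lon, +3·10° lat → SW at lon -20°, lat -60°.
Square 0, 4: +0·2° lon, +4·1° lat → SW at lon -20°, lat -56°.
Cell spans 2° lon × 1° lat. Centre is SW corner plus half of each.
latitude -55.500, longitude -19.000.

-55.500, -19.000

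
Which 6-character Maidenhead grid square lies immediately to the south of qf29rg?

Latitude subsquare g = 6; −1 → 5 = f.
The longitude characters are unchanged.

QF29rf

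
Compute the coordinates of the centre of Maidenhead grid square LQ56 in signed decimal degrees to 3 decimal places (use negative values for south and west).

76.500, 51.000

Field L=11, Q=16: +11·20° lon, +16·10° lat → SW at lon 40°, lat 70°.
Square 5, 6: +5·2° lon, +6·1° lat → SW at lon 50°, lat 76°.
Cell spans 2° lon × 1° lat. Centre is SW corner plus half of each.
latitude 76.500, longitude 51.000.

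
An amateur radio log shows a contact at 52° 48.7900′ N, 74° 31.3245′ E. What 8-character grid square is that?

Offset from 180°W / 90°S: lon 254.52208°, lat 142.81317°.
Field: lon ⌊254.52208/20⌋ = 12 → M; lat ⌊142.81317/10⌋ = 14 → O.
Square: lon ⌊14.52208/2⌋ = 7; lat ⌊2.81317/1⌋ = 2.
Subsquare: lon ⌊0.52208/0.0833333⌋ = 6 → g; lat ⌊0.81317/0.0416667⌋ = 19 → t.
Extended square: lon ⌊0.02208/0.00833333⌋ = 2; lat ⌊0.02150/0.00416667⌋ = 5.

MO72gt25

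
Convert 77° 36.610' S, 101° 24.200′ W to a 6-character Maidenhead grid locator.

DB92hj

Shift to the Maidenhead origin (180°W, 90°S): lon 78.5967, lat 12.3898.
Field (20°×10°, letters A–R): lon ⌊78.5967/20⌋ = 3 → D; lat ⌊12.3898/10⌋ = 1 → B.
Square (2°×1°, digits 0–9): lon ⌊18.5967/2⌋ = 9; lat ⌊2.3898/1⌋ = 2.
Subsquare (5′×2.5′, letters a–x): lon ⌊0.5967/0.0833333⌋ = 7 → h; lat ⌊0.3898/0.0416667⌋ = 9 → j.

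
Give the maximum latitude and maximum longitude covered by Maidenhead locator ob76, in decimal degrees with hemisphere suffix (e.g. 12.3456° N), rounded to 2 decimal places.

Field O=14, B=1: +14·20° lon, +1·10° lat → SW at lon 100°, lat -80°.
Square 7, 6: +7·2° lon, +6·1° lat → SW at lon 114°, lat -74°.
Cell spans 2° lon × 1° lat. NE corner is SW corner plus one full cell.
latitude 73.00° S, longitude 116.00° E.

73.00° S, 116.00° E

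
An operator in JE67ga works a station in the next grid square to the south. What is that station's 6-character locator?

JE66gx

Latitude subsquare a = 0; −1 → -1, wraps to 23 = x, carry into square.
Latitude square 7; −1 → 6.
The longitude characters are unchanged.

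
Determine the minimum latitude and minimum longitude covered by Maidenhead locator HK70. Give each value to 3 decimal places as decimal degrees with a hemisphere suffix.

Field H=7, K=10: +7·20° lon, +10·10° lat → SW at lon -40°, lat 10°.
Square 7, 0: +7·2° lon, +0·1° lat → SW at lon -26°, lat 10°.
latitude 10.000° N, longitude 26.000° W.

10.000° N, 26.000° W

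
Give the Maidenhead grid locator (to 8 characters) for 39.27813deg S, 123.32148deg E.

PF10pr83

Shift to the Maidenhead origin (180°W, 90°S): lon 303.32148, lat 50.72187.
Field: 303.32148/20 → 15 → P, 50.72187/10 → 5 → F; chars PF.
Square: 3.32148/2 → 1, 0.72187/1 → 0; chars 10.
Subsquare: 1.32148/0.0833333 → 15 → p, 0.72187/0.0416667 → 17 → r; chars pr.
Extended square: 0.07148/0.00833333 → 8, 0.01354/0.00416667 → 3; chars 83.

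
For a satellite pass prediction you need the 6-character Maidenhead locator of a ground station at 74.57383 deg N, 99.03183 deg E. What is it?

NQ94mn

Shift to the Maidenhead origin (180°W, 90°S): lon 279.0318, lat 164.5738.
Field: lon ⌊279.0318/20⌋ = 13 → N; lat ⌊164.5738/10⌋ = 16 → Q.
Square: lon ⌊19.0318/2⌋ = 9; lat ⌊4.5738/1⌋ = 4.
Subsquare: lon ⌊1.0318/0.0833333⌋ = 12 → m; lat ⌊0.5738/0.0416667⌋ = 13 → n.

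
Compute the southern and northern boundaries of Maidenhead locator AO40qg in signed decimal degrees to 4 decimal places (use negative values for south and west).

Field A=0, O=14: +0·20° lon, +14·10° lat → SW at lon -180°, lat 50°.
Square 4, 0: +4·2° lon, +0·1° lat → SW at lon -172°, lat 50°.
Subsquare q=16, g=6: +16·0.0833333° lon, +6·0.0416667° lat → SW at lon -170.667°, lat 50.25°.
Cell spans 0.0833333° lon × 0.0416667° lat.
south 50.2500, north 50.2917.

50.2500, 50.2917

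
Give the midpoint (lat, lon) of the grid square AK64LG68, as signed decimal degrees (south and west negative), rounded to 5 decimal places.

14.28542, -167.02917

Field A=0, K=10: +0·20° lon, +10·10° lat → SW at lon -180°, lat 10°.
Square 6, 4: +6·2° lon, +4·1° lat → SW at lon -168°, lat 14°.
Subsquare l=11, g=6: +11·0.0833333° lon, +6·0.0416667° lat → SW at lon -167.083°, lat 14.25°.
Extended square 6, 8: +6·0.00833333° lon, +8·0.00416667° lat → SW at lon -167.033°, lat 14.2833°.
Cell spans 0.00833333° lon × 0.00416667° lat. Centre is SW corner plus half of each.
latitude 14.28542, longitude -167.02917.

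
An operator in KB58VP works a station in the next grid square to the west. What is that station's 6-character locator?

KB58up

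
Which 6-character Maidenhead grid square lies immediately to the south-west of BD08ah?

AD98xg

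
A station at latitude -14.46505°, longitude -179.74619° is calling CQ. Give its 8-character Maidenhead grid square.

AH05dm08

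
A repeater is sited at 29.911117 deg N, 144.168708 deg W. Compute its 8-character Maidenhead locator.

BL79vv98

Offset from 180°W / 90°S: lon 35.83129°, lat 119.91112°.
Field (20°×10°, letters A–R): 35.83129/20 → 1 → B, 119.91112/10 → 11 → L; chars BL.
Square (2°×1°, digits 0–9): 15.83129/2 → 7, 9.91112/1 → 9; chars 79.
Subsquare (5′×2.5′, letters a–x): 1.83129/0.0833333 → 21 → v, 0.91112/0.0416667 → 21 → v; chars vv.
Extended square (30″×15″, digits 0–9): 0.08129/0.00833333 → 9, 0.03612/0.00416667 → 8; chars 98.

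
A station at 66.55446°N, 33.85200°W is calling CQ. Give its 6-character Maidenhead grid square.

Add 180° to longitude and 90° to latitude: 146.1480, 156.5545.
Field: 146.1480/20 → 7 → H, 156.5545/10 → 15 → P; chars HP.
Square: 6.1480/2 → 3, 6.5545/1 → 6; chars 36.
Subsquare: 0.1480/0.0833333 → 1 → b, 0.5545/0.0416667 → 13 → n; chars bn.

HP36bn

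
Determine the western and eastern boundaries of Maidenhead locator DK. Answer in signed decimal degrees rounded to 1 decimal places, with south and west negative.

Field D=3, K=10: +3·20° lon, +10·10° lat → SW at lon -120°, lat 10°.
Cell spans 20° lon × 10° lat.
west -120.0, east -100.0.

-120.0, -100.0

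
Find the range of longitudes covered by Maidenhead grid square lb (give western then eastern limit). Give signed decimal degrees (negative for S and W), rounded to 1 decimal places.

Field L=11, B=1: +11·20° lon, +1·10° lat → SW at lon 40°, lat -80°.
Cell spans 20° lon × 10° lat.
west 40.0, east 60.0.

40.0, 60.0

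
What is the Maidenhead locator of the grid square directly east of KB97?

LB07

Longitude square 9; +1 → 10, wraps to 0, carry into field.
Longitude field K = 10; +1 → 11 = L.
The latitude characters are unchanged.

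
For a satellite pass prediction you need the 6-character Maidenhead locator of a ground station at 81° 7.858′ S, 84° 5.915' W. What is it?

Shift to the Maidenhead origin (180°W, 90°S): lon 95.9014, lat 8.8690.
Field: 95.9014/20 → 4 → E, 8.8690/10 → 0 → A; chars EA.
Square: 15.9014/2 → 7, 8.8690/1 → 8; chars 78.
Subsquare: 1.9014/0.0833333 → 22 → w, 0.8690/0.0416667 → 20 → u; chars wu.

EA78wu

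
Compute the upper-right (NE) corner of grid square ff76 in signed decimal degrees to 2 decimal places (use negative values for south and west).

Field F=5, F=5: +5·20° lon, +5·10° lat → SW at lon -80°, lat -40°.
Square 7, 6: +7·2° lon, +6·1° lat → SW at lon -66°, lat -34°.
Cell spans 2° lon × 1° lat. NE corner is SW corner plus one full cell.
latitude -33.00, longitude -64.00.

-33.00, -64.00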